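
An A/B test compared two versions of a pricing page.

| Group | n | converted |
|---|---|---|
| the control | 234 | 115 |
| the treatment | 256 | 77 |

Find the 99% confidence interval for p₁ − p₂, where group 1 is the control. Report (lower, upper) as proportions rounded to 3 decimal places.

First, p̂₁ = 115/234 = 0.4915; p̂₂ = 77/256 = 0.3008.
The two standard errors are √(0.4915×0.5085/234) = 0.03268 and √(0.3008×0.6992/256) = 0.02866.
Because the samples are independent, SE_diff = √(0.03268² + 0.02866²) = 0.04347.
Using z* = 2.576 for 99%, ME = 2.576 × 0.04347 = 0.11198.
p̂₁ − p̂₂ = 0.1907; interval 0.1907 ± 0.11198 gives (0.079, 0.303).

(0.079, 0.303)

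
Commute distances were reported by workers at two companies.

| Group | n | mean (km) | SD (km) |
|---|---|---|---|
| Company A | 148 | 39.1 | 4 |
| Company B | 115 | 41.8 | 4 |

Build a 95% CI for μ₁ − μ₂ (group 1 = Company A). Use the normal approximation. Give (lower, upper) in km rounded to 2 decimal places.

SE₁ = s₁/√n₁ = 4/√148 = 0.3288; SE₂ = 4/√115 = 0.3730.
Independent samples, unequal variances: SE_diff = √(SE₁² + SE₂²) = √(0.10810944 + 0.139129) = 0.4972.
z* = 1.960, so margin of error = 1.960 × 0.4972 = 0.9745.
Difference in means = 39.1 − 41.8 = -2.7000.
-2.7000 ± 0.9745 → (-3.67, -1.73).

(-3.67, -1.73)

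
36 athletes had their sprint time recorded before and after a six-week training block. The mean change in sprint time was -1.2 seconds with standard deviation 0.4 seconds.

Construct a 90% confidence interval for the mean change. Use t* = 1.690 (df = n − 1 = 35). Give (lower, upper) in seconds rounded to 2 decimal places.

(-1.31, -1.09)

This is a matched-pairs design, so SE = s_d/√n = 0.4/√36 = 0.0667.
Margin = 1.690 × 0.0667 = 0.1127; the interval is -1.2 ± 0.1127 = (-1.31, -1.09).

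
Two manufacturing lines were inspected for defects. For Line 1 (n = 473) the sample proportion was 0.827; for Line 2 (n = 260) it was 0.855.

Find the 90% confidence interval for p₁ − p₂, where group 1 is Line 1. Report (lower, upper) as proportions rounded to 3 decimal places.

(-0.074, 0.018)

Each SE is √(p̂(1−p̂)/n): √(0.8270·0.1730/473) = 0.01739 and √(0.8550·0.1450/260) = 0.02184.
SE(p̂₁ − p̂₂) = √(SE₁² + SE₂²) = √(0.0003024121 + 0.0004769856) = 0.02792, since the two samples are independent.
At 90% confidence z* = 1.645; margin = 1.645 × 0.02792 = 0.04593.
The difference is 0.8270 − 0.8550 = -0.0280, so the interval is -0.0280 ± 0.04593 = (-0.074, 0.018).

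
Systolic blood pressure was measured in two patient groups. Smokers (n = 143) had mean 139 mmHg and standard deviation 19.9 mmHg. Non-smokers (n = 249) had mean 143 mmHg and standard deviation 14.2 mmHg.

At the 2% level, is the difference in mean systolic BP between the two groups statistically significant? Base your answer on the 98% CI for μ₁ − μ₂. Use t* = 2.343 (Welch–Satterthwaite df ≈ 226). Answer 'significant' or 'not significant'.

SE₁ = s₁/√n₁ = 19.9/√143 = 1.6641; SE₂ = 14.2/√249 = 0.8999.
Independent samples, unequal variances: SE_diff = √(SE₁² + SE₂²) = √(2.76922881 + 0.80982001) = 1.8918.
t* = 2.343, so margin of error = 2.343 × 1.8918 = 4.4325.
Difference in means = 139 − 143 = -4.0000.
-4.0000 ± 4.4325 → (-8.4325, 0.4325).
The interval (-8.4325, 0.4325) contains 0, so the difference is not significant.

not significant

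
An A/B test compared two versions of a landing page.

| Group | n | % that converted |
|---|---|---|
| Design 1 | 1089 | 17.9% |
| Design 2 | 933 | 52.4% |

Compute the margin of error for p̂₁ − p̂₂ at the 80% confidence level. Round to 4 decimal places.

0.0257

SE₁ = √(p̂₁(1−p̂₁)/n₁) = √(0.1790·0.8210/1089) = 0.01162; SE₂ = √(0.5240·0.4760/933) = 0.01635.
Independent samples: SE of the difference = √(SE₁² + SE₂²) = √(0.0001350244 + 0.0002673225) = 0.02006.
z* for 80% confidence is 1.282, so the margin of error is 1.282 × 0.02006 = 0.02572.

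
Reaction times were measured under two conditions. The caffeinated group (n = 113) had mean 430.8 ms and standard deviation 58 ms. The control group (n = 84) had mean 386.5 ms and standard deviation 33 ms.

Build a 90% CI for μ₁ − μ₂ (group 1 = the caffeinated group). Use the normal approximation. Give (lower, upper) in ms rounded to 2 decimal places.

(33.55, 55.05)

SE₁ = s₁/√n₁ = 58/√113 = 5.4562; SE₂ = 33/√84 = 3.6006.
Independent samples, unequal variances: SE_diff = √(SE₁² + SE₂²) = √(29.77011844 + 12.96432036) = 6.5372.
z* = 1.645, so margin of error = 1.645 × 6.5372 = 10.7537.
Difference in means = 430.8 − 386.5 = 44.3000.
44.3000 ± 10.7537 → (33.55, 55.05).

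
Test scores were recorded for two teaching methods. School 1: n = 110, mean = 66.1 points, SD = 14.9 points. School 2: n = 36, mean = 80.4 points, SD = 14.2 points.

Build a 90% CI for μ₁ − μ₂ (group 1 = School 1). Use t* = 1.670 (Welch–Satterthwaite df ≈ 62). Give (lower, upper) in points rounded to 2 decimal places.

(-18.91, -9.69)

Standard errors of each mean: 14.9/√110 = 1.4207 and 14.2/√36 = 2.3667.
SE(x̄₁ − x̄₂) = √(1.4207² + 2.3667²) = 2.7604 for independent samples with unequal variances.
With t* = 1.670, the margin is 1.670 × 2.7604 = 4.6099.
x̄₁ − x̄₂ = 66.1 − 80.4 = -14.3000; the interval is -14.3000 ± 4.6099 = (-18.91, -9.69).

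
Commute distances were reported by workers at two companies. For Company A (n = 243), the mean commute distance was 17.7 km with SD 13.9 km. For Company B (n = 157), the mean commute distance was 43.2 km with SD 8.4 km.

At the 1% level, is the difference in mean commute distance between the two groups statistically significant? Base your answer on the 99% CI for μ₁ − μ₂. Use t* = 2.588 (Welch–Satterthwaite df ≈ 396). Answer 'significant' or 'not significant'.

significant

Standard errors of each mean: 13.9/√243 = 0.8917 and 8.4/√157 = 0.6704.
SE(x̄₁ − x̄₂) = √(0.8917² + 0.6704²) = 1.1156 for independent samples with unequal variances.
With t* = 2.588, the margin is 2.588 × 1.1156 = 2.8872.
x̄₁ − x̄₂ = 17.7 − 43.2 = -25.5000; the interval is -25.5000 ± 2.8872 = (-28.3872, -22.6128).
The interval (-28.3872, -22.6128) does not contain 0, so the difference is significant.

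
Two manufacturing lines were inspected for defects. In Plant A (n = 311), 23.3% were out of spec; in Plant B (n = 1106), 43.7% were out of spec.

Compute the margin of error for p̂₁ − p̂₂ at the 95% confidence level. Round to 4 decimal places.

SE₁ = √(p̂₁(1−p̂₁)/n₁) = √(0.2330·0.7670/311) = 0.02397; SE₂ = √(0.4370·0.5630/1106) = 0.01491.
Independent samples: SE of the difference = √(SE₁² + SE₂²) = √(0.0005745609 + 0.0002223081) = 0.02823.
z* for 95% confidence is 1.960, so the margin of error is 1.960 × 0.02823 = 0.05533.

0.0553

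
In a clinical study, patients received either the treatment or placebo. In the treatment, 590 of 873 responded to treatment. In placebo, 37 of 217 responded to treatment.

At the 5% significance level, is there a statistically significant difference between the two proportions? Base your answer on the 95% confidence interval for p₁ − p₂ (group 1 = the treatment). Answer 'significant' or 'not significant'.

significant

p̂₁ = 590/873 = 0.6758 and p̂₂ = 37/217 = 0.1705.
SE₁ = √(p̂₁(1−p̂₁)/n₁) = √(0.6758·0.3242/873) = 0.01584; SE₂ = √(0.1705·0.8295/217) = 0.02553.
Independent samples: SE of the difference = √(SE₁² + SE₂²) = √(0.0002509056 + 0.0006517809) = 0.03004.
z* for 95% confidence is 1.960, so the margin of error is 1.960 × 0.03004 = 0.05888.
Point estimate p̂₁ − p̂₂ = 0.6758 − 0.1705 = 0.5053.
0.5053 ± 0.05888 → (0.44642, 0.56418).
The interval (0.44642, 0.56418) does not contain 0, so the difference is significant.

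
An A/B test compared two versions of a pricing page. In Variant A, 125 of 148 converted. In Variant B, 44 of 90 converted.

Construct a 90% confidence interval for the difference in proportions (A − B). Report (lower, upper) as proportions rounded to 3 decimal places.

(0.256, 0.455)

p̂₁ = 125/148 = 0.8446 and p̂₂ = 44/90 = 0.4889.
SE₁ = √(p̂₁(1−p̂₁)/n₁) = √(0.8446·0.1554/148) = 0.02978; SE₂ = √(0.4889·0.5111/90) = 0.05269.
Independent samples: SE of the difference = √(SE₁² + SE₂²) = √(0.0008868484 + 0.0027762361) = 0.06052.
z* for 90% confidence is 1.645, so the margin of error is 1.645 × 0.06052 = 0.09956.
Point estimate p̂₁ − p̂₂ = 0.8446 − 0.4889 = 0.3557.
0.3557 ± 0.09956 → (0.256, 0.455).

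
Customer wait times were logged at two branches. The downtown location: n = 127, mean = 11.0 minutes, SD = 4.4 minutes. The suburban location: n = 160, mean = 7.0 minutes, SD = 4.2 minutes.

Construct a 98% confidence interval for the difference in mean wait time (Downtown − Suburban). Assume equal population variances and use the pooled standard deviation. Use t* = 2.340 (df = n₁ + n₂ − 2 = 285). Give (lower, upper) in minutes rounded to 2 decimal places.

Pooled variance s_p² = [126·4.4² + 159·4.2²] / (127+160−2) = 18.4004, so s_p = 4.2896.
SE_diff = s_p·√(1/n₁ + 1/n₂) = 4.2896·√(1/127 + 1/160) = 0.5098.
t* = 2.340; margin = 2.340 × 0.5098 = 1.1929.
Difference = 11.0 − 7.0 = 4.0000.
4.0000 ± 1.1929 → (2.81, 5.19).

(2.81, 5.19)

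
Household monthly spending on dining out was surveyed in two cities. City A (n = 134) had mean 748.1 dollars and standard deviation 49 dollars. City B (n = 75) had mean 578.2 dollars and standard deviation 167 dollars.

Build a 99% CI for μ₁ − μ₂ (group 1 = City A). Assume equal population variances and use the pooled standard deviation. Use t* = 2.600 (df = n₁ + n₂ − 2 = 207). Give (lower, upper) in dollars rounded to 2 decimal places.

s_p = √[((n₁−1)s₁² + (n₂−1)s₂²)/(n₁+n₂−2)] = √[(133·49² + 74·167²)/207] = 107.2970.
SE = 107.2970·√(1/134 + 1/75) = 15.4731.
With t* = 2.600, margin = 2.600 × 15.4731 = 40.2301.
x̄₁ − x̄₂ = 748.1 − 578.2 = 169.9000; interval 169.9000 ± 40.2301 = (129.67, 210.13).

(129.67, 210.13)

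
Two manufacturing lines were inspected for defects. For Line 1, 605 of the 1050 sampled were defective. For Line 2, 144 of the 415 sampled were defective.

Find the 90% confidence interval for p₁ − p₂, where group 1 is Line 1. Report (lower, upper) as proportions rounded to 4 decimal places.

p̂₁ = 605/1050 = 0.5762 and p̂₂ = 144/415 = 0.3470.
SE₁ = √(p̂₁(1−p̂₁)/n₁) = √(0.5762·0.4238/1050) = 0.01525; SE₂ = √(0.3470·0.6530/415) = 0.02337.
Independent samples: SE of the difference = √(SE₁² + SE₂²) = √(0.0002325625 + 0.0005461569) = 0.02791.
z* for 90% confidence is 1.645, so the margin of error is 1.645 × 0.02791 = 0.04591.
Point estimate p̂₁ − p̂₂ = 0.5762 − 0.3470 = 0.2292.
0.2292 ± 0.04591 → (0.1833, 0.2751).

(0.1833, 0.2751)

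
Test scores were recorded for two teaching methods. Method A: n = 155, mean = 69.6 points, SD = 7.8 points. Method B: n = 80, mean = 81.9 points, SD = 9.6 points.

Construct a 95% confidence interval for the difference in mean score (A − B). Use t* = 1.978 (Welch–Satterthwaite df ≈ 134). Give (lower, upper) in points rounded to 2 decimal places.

(-14.76, -9.84)

Per-group SEs: s₁/√n₁ = 7.8/√155 = 0.6265, s₂/√n₂ = 9.6/√80 = 1.0733.
Unpooled SE of the difference: √(0.39250225 + 1.15197289) = 1.2428.
Margin of error = t* · SE = 1.978 × 1.2428 = 2.4583.
x̄₁ − x̄₂ = 69.6 − 81.9 = -12.3000.
CI: -12.3000 ± 2.4583 = (-14.76, -9.84).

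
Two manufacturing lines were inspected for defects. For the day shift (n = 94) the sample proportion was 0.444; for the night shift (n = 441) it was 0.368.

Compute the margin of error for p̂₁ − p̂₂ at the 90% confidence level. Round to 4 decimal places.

0.0924

Each SE is √(p̂(1−p̂)/n): √(0.4440·0.5560/94) = 0.05125 and √(0.3680·0.6320/441) = 0.02296.
SE(p̂₁ − p̂₂) = √(SE₁² + SE₂²) = √(0.0026265625 + 0.0005271616) = 0.05616, since the two samples are independent.
At 90% confidence z* = 1.645; margin = 1.645 × 0.05616 = 0.09238.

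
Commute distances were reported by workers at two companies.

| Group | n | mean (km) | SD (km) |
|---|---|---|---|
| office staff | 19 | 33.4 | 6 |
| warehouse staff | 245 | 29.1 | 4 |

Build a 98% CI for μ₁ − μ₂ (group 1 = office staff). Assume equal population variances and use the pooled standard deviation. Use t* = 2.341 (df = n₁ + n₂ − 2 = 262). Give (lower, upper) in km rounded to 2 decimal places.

(1.98, 6.62)

s_p = √[((n₁−1)s₁² + (n₂−1)s₂²)/(n₁+n₂−2)] = √[(18·6² + 244·4²)/262] = 4.1682.
SE = 4.1682·√(1/19 + 1/245) = 0.9926.
With t* = 2.341, margin = 2.341 × 0.9926 = 2.3237.
x̄₁ − x̄₂ = 33.4 − 29.1 = 4.3000; interval 4.3000 ± 2.3237 = (1.98, 6.62).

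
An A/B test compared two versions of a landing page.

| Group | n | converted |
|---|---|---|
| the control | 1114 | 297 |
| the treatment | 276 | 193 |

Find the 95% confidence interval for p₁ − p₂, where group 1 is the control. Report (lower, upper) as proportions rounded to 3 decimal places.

p̂₁ = 297/1114 = 0.2666 and p̂₂ = 193/276 = 0.6993.
SE₁ = √(p̂₁(1−p̂₁)/n₁) = √(0.2666·0.7334/1114) = 0.01325; SE₂ = √(0.6993·0.3007/276) = 0.02760.
Independent samples: SE of the difference = √(SE₁² + SE₂²) = √(0.0001755625 + 0.00076176) = 0.03062.
z* for 95% confidence is 1.960, so the margin of error is 1.960 × 0.03062 = 0.06002.
Point estimate p̂₁ − p̂₂ = 0.2666 − 0.6993 = -0.4327.
-0.4327 ± 0.06002 → (-0.493, -0.373).

(-0.493, -0.373)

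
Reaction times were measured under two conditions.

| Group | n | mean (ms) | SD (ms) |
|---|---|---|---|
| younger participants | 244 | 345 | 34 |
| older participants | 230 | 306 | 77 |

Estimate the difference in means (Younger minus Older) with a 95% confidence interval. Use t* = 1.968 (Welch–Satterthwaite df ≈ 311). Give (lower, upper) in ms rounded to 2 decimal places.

(28.13, 49.87)

Standard errors of each mean: 34/√244 = 2.1766 and 77/√230 = 5.0772.
SE(x̄₁ − x̄₂) = √(2.1766² + 5.0772²) = 5.5241 for independent samples with unequal variances.
With t* = 1.968, the margin is 1.968 × 5.5241 = 10.8714.
x̄₁ − x̄₂ = 345 − 306 = 39.0000; the interval is 39.0000 ± 10.8714 = (28.13, 49.87).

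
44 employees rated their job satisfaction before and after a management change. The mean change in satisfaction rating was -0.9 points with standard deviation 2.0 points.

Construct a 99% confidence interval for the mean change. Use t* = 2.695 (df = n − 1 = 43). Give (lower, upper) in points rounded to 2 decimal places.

(-1.71, -0.09)

This is a matched-pairs design, so SE = s_d/√n = 2.0/√44 = 0.3015.
Margin = 2.695 × 0.3015 = 0.8125; the interval is -0.9 ± 0.8125 = (-1.71, -0.09).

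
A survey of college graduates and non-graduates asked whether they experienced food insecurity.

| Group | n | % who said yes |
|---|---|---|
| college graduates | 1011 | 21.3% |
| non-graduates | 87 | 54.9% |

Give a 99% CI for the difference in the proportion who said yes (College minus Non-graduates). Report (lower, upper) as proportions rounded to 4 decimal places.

(-0.4774, -0.1946)

The two standard errors are √(0.2130×0.7870/1011) = 0.01288 and √(0.5490×0.4510/87) = 0.05335.
Because the samples are independent, SE_diff = √(0.01288² + 0.05335²) = 0.05488.
Using z* = 2.576 for 99%, ME = 2.576 × 0.05488 = 0.14137.
p̂₁ − p̂₂ = -0.3360; interval -0.3360 ± 0.14137 gives (-0.4774, -0.1946).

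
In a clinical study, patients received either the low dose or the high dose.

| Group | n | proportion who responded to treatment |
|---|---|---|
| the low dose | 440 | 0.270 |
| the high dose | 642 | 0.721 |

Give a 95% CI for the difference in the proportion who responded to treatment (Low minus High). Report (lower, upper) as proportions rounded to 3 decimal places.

(-0.505, -0.397)

SE₁ = √(p̂₁(1−p̂₁)/n₁) = √(0.2700·0.7300/440) = 0.02116; SE₂ = √(0.7210·0.2790/642) = 0.01770.
Independent samples: SE of the difference = √(SE₁² + SE₂²) = √(0.0004477456 + 0.00031329) = 0.02759.
z* for 95% confidence is 1.960, so the margin of error is 1.960 × 0.02759 = 0.05408.
Point estimate p̂₁ − p̂₂ = 0.2700 − 0.7210 = -0.4510.
-0.4510 ± 0.05408 → (-0.505, -0.397).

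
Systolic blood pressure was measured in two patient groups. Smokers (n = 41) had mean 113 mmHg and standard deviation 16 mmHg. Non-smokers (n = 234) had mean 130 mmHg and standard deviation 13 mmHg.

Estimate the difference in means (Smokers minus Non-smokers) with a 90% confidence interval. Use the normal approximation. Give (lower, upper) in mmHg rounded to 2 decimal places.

SE₁ = s₁/√n₁ = 16/√41 = 2.4988; SE₂ = 13/√234 = 0.8498.
Independent samples, unequal variances: SE_diff = √(SE₁² + SE₂²) = √(6.24400144 + 0.72216004) = 2.6393.
z* = 1.645, so margin of error = 1.645 × 2.6393 = 4.3416.
Difference in means = 113 − 130 = -17.0000.
-17.0000 ± 4.3416 → (-21.34, -12.66).

(-21.34, -12.66)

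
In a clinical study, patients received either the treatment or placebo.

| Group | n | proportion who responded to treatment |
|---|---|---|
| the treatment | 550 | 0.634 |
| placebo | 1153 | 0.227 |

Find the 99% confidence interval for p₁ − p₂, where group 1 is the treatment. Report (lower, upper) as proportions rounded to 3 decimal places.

(0.345, 0.469)

The two standard errors are √(0.6340×0.3660/550) = 0.02054 and √(0.2270×0.7730/1153) = 0.01234.
Because the samples are independent, SE_diff = √(0.02054² + 0.01234²) = 0.02396.
Using z* = 2.576 for 99%, ME = 2.576 × 0.02396 = 0.06172.
p̂₁ − p̂₂ = 0.4070; interval 0.4070 ± 0.06172 gives (0.345, 0.469).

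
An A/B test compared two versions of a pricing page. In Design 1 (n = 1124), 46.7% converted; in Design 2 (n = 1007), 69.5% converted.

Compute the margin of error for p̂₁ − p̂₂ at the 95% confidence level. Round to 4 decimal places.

0.0407

SE₁ = √(p̂₁(1−p̂₁)/n₁) = √(0.4670·0.5330/1124) = 0.01488; SE₂ = √(0.6950·0.3050/1007) = 0.01451.
Independent samples: SE of the difference = √(SE₁² + SE₂²) = √(0.0002214144 + 0.0002105401) = 0.02078.
z* for 95% confidence is 1.960, so the margin of error is 1.960 × 0.02078 = 0.04073.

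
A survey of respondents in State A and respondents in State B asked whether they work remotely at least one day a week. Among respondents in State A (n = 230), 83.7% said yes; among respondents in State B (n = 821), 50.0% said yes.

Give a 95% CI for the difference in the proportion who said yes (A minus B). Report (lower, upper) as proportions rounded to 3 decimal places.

The two standard errors are √(0.8370×0.1630/230) = 0.02436 and √(0.5000×0.5000/821) = 0.01745.
Because the samples are independent, SE_diff = √(0.02436² + 0.01745²) = 0.02997.
Using z* = 1.960 for 95%, ME = 1.960 × 0.02997 = 0.05874.
p̂₁ − p̂₂ = 0.3370; interval 0.3370 ± 0.05874 gives (0.278, 0.396).

(0.278, 0.396)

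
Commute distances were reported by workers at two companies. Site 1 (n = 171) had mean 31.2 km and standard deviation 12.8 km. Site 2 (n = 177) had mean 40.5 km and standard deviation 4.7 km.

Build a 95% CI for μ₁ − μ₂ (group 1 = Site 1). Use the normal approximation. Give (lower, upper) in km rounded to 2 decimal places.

(-11.34, -7.26)

Per-group SEs: s₁/√n₁ = 12.8/√171 = 0.9788, s₂/√n₂ = 4.7/√177 = 0.3533.
Unpooled SE of the difference: √(0.95804944 + 0.12482089) = 1.0406.
Margin of error = z* · SE = 1.960 × 1.0406 = 2.0396.
x̄₁ − x̄₂ = 31.2 − 40.5 = -9.3000.
CI: -9.3000 ± 2.0396 = (-11.34, -7.26).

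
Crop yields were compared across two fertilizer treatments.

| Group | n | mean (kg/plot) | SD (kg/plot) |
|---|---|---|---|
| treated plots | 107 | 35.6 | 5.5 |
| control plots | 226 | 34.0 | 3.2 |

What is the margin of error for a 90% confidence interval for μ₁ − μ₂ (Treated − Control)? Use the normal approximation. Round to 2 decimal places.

Per-group SEs: s₁/√n₁ = 5.5/√107 = 0.5317, s₂/√n₂ = 3.2/√226 = 0.2129.
Unpooled SE of the difference: √(0.28270489 + 0.04532641) = 0.5727.
Margin of error = z* · SE = 1.645 × 0.5727 = 0.9421.

0.94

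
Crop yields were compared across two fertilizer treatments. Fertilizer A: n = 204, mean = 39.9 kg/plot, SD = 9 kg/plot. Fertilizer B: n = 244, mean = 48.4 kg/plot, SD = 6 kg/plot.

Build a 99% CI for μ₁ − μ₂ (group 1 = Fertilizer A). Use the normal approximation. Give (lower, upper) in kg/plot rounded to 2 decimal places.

Standard errors of each mean: 9/√204 = 0.6301 and 6/√244 = 0.3841.
SE(x̄₁ − x̄₂) = √(0.6301² + 0.3841²) = 0.7379 for independent samples with unequal variances.
With z* = 2.576, the margin is 2.576 × 0.7379 = 1.9008.
x̄₁ − x̄₂ = 39.9 − 48.4 = -8.5000; the interval is -8.5000 ± 1.9008 = (-10.40, -6.60).

(-10.40, -6.60)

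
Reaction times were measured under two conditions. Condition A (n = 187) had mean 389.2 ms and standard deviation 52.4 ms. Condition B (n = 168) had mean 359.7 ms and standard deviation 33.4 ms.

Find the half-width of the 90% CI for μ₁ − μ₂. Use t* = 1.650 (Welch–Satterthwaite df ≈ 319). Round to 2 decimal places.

7.62

Per-group SEs: s₁/√n₁ = 52.4/√187 = 3.8319, s₂/√n₂ = 33.4/√168 = 2.5769.
Unpooled SE of the difference: √(14.68345761 + 6.64041361) = 4.6178.
Margin of error = t* · SE = 1.650 × 4.6178 = 7.6194.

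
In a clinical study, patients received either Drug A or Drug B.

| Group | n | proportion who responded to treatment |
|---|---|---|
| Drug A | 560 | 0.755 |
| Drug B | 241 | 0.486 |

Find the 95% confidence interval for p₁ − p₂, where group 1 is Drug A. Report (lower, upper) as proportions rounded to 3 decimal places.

SE₁ = √(p̂₁(1−p̂₁)/n₁) = √(0.7550·0.2450/560) = 0.01817; SE₂ = √(0.4860·0.5140/241) = 0.03220.
Independent samples: SE of the difference = √(SE₁² + SE₂²) = √(0.0003301489 + 0.00103684) = 0.03697.
z* for 95% confidence is 1.960, so the margin of error is 1.960 × 0.03697 = 0.07246.
Point estimate p̂₁ − p̂₂ = 0.7550 − 0.4860 = 0.2690.
0.2690 ± 0.07246 → (0.197, 0.341).

(0.197, 0.341)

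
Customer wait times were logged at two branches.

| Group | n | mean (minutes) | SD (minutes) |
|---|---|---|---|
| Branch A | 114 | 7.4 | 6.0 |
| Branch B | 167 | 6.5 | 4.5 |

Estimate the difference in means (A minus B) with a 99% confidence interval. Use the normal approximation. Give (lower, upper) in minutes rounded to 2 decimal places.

(-0.80, 2.60)

Per-group SEs: s₁/√n₁ = 6.0/√114 = 0.5620, s₂/√n₂ = 4.5/√167 = 0.3482.
Unpooled SE of the difference: √(0.315844 + 0.12124324) = 0.6611.
Margin of error = z* · SE = 2.576 × 0.6611 = 1.7030.
x̄₁ − x̄₂ = 7.4 − 6.5 = 0.9000.
CI: 0.9000 ± 1.7030 = (-0.80, 2.60).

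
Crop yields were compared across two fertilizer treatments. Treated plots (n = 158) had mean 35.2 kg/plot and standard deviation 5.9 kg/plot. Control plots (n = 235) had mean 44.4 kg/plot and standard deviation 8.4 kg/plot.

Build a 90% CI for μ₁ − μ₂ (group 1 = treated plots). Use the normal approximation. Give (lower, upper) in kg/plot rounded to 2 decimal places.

Per-group SEs: s₁/√n₁ = 5.9/√158 = 0.4694, s₂/√n₂ = 8.4/√235 = 0.5480.
Unpooled SE of the difference: √(0.22033636 + 0.300304) = 0.7216.
Margin of error = z* · SE = 1.645 × 0.7216 = 1.1870.
x̄₁ − x̄₂ = 35.2 − 44.4 = -9.2000.
CI: -9.2000 ± 1.1870 = (-10.39, -8.01).

(-10.39, -8.01)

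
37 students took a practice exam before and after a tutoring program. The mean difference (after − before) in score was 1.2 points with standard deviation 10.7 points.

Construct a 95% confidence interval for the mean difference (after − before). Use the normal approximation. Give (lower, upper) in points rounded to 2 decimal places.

This is a matched-pairs design, so SE = s_d/√n = 10.7/√37 = 1.7591.
Margin = 1.960 × 1.7591 = 3.4478; the interval is 1.2 ± 3.4478 = (-2.25, 4.65).

(-2.25, 4.65)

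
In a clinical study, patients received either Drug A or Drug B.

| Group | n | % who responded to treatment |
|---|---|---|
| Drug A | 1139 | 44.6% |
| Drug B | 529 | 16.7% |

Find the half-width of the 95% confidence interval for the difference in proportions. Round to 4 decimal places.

0.0429

Each SE is √(p̂(1−p̂)/n): √(0.4460·0.5540/1139) = 0.01473 and √(0.1670·0.8330/529) = 0.01622.
SE(p̂₁ − p̂₂) = √(SE₁² + SE₂²) = √(0.0002169729 + 0.0002630884) = 0.02191, since the two samples are independent.
At 95% confidence z* = 1.960; margin = 1.960 × 0.02191 = 0.04294.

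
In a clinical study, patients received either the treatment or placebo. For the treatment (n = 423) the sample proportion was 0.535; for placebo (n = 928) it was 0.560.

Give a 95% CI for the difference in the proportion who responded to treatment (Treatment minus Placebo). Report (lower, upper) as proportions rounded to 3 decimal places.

(-0.082, 0.032)

The two standard errors are √(0.5350×0.4650/423) = 0.02425 and √(0.5600×0.4400/928) = 0.01629.
Because the samples are independent, SE_diff = √(0.02425² + 0.01629²) = 0.02921.
Using z* = 1.960 for 95%, ME = 1.960 × 0.02921 = 0.05725.
p̂₁ − p̂₂ = -0.0250; interval -0.0250 ± 0.05725 gives (-0.082, 0.032).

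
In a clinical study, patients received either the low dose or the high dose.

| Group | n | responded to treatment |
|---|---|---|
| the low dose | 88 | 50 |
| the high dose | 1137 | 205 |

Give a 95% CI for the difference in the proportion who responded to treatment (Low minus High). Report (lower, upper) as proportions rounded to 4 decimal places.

Sample proportions: 50/88 = 0.5682, 205/1137 = 0.1803.
Each SE is √(p̂(1−p̂)/n): √(0.5682·0.4318/88) = 0.05280 and √(0.1803·0.8197/1137) = 0.01140.
SE(p̂₁ − p̂₂) = √(SE₁² + SE₂²) = √(0.00278784 + 0.00012996) = 0.05402, since the two samples are independent.
At 95% confidence z* = 1.960; margin = 1.960 × 0.05402 = 0.10588.
The difference is 0.5682 − 0.1803 = 0.3879, so the interval is 0.3879 ± 0.10588 = (0.2820, 0.4938).

(0.2820, 0.4938)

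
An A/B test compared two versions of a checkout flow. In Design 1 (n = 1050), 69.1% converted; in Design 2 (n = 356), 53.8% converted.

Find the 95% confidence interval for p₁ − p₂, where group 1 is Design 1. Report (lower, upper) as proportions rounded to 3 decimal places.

(0.094, 0.212)

The two standard errors are √(0.6910×0.3090/1050) = 0.01426 and √(0.5380×0.4620/356) = 0.02642.
Because the samples are independent, SE_diff = √(0.01426² + 0.02642²) = 0.03002.
Using z* = 1.960 for 95%, ME = 1.960 × 0.03002 = 0.05884.
p̂₁ − p̂₂ = 0.1530; interval 0.1530 ± 0.05884 gives (0.094, 0.212).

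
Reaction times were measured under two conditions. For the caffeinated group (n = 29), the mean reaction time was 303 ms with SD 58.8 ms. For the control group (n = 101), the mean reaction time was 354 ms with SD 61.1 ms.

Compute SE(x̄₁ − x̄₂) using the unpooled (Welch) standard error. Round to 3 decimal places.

SE₁ = s₁/√n₁ = 58.8/√29 = 10.9189; SE₂ = 61.1/√101 = 6.0797.
Independent samples, unequal variances: SE_diff = √(SE₁² + SE₂²) = √(119.22237721 + 36.96275209) = 12.4974.

12.497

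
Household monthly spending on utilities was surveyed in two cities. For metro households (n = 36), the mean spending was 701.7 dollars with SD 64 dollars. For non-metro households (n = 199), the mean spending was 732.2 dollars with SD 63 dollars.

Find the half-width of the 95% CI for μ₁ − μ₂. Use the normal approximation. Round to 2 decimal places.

Per-group SEs: s₁/√n₁ = 64/√36 = 10.6667, s₂/√n₂ = 63/√199 = 4.4660.
Unpooled SE of the difference: √(113.77848889 + 19.945156) = 11.5639.
Margin of error = z* · SE = 1.960 × 11.5639 = 22.6652.

22.67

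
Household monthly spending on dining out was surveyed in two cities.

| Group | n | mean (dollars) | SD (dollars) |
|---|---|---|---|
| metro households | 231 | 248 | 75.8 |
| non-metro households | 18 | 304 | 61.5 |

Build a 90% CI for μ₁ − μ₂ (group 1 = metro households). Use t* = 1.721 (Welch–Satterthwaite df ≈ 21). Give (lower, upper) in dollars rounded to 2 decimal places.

Standard errors of each mean: 75.8/√231 = 4.9873 and 61.5/√18 = 14.4957.
SE(x̄₁ − x̄₂) = √(4.9873² + 14.4957²) = 15.3297 for independent samples with unequal variances.
With t* = 1.721, the margin is 1.721 × 15.3297 = 26.3824.
x̄₁ − x̄₂ = 248 − 304 = -56.0000; the interval is -56.0000 ± 26.3824 = (-82.38, -29.62).

(-82.38, -29.62)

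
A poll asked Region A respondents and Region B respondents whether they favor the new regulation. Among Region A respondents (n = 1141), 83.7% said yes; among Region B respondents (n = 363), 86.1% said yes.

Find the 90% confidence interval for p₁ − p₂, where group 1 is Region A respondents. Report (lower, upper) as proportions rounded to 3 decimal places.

(-0.059, 0.011)

SE₁ = √(p̂₁(1−p̂₁)/n₁) = √(0.8370·0.1630/1141) = 0.01093; SE₂ = √(0.8610·0.1390/363) = 0.01816.
Independent samples: SE of the difference = √(SE₁² + SE₂²) = √(0.0001194649 + 0.0003297856) = 0.02120.
z* for 90% confidence is 1.645, so the margin of error is 1.645 × 0.02120 = 0.03487.
Point estimate p̂₁ − p̂₂ = 0.8370 − 0.8610 = -0.0240.
-0.0240 ± 0.03487 → (-0.059, 0.011).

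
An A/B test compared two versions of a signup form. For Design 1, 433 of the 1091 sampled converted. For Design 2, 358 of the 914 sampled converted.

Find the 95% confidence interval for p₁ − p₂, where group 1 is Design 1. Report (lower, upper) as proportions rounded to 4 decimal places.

(-0.0377, 0.0481)

First, p̂₁ = 433/1091 = 0.3969; p̂₂ = 358/914 = 0.3917.
The two standard errors are √(0.3969×0.6031/1091) = 0.01481 and √(0.3917×0.6083/914) = 0.01615.
Because the samples are independent, SE_diff = √(0.01481² + 0.01615²) = 0.02191.
Using z* = 1.960 for 95%, ME = 1.960 × 0.02191 = 0.04294.
p̂₁ − p̂₂ = 0.0052; interval 0.0052 ± 0.04294 gives (-0.0377, 0.0481).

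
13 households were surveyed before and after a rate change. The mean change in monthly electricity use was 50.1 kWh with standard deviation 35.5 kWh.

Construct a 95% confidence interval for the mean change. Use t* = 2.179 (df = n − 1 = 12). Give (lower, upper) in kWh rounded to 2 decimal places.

Paired design: SE = s_d/√n = 35.5/√13 = 9.8459.
t* = 2.179; margin of error = 2.179 × 9.8459 = 21.4542.
50.1 ± 21.4542 → (28.65, 71.55).

(28.65, 71.55)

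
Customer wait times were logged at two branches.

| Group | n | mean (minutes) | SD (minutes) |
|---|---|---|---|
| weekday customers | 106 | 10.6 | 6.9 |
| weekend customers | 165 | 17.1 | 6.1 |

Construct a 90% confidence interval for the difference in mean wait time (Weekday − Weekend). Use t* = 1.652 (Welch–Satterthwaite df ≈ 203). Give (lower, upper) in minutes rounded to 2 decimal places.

SE₁ = s₁/√n₁ = 6.9/√106 = 0.6702; SE₂ = 6.1/√165 = 0.4749.
Independent samples, unequal variances: SE_diff = √(SE₁² + SE₂²) = √(0.44916804 + 0.22553001) = 0.8214.
t* = 1.652, so margin of error = 1.652 × 0.8214 = 1.3570.
Difference in means = 10.6 − 17.1 = -6.5000.
-6.5000 ± 1.3570 → (-7.86, -5.14).

(-7.86, -5.14)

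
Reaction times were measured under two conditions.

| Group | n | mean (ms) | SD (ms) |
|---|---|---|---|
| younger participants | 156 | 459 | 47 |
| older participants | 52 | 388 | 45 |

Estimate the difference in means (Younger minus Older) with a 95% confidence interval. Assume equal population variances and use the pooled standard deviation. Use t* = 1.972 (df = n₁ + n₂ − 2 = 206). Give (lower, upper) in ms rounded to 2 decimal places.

s_p = √[((n₁−1)s₁² + (n₂−1)s₂²)/(n₁+n₂−2)] = √[(155·47² + 51·45²)/206] = 46.5129.
SE = 46.5129·√(1/156 + 1/52) = 7.4480.
With t* = 1.972, margin = 1.972 × 7.4480 = 14.6875.
x̄₁ − x̄₂ = 459 − 388 = 71.0000; interval 71.0000 ± 14.6875 = (56.31, 85.69).

(56.31, 85.69)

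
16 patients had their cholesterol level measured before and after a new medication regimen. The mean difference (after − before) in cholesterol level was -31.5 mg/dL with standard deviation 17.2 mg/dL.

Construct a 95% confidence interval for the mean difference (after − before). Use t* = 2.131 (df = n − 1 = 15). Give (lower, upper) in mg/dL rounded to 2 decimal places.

This is a matched-pairs design, so SE = s_d/√n = 17.2/√16 = 4.3000.
Margin = 2.131 × 4.3000 = 9.1633; the interval is -31.5 ± 9.1633 = (-40.66, -22.34).

(-40.66, -22.34)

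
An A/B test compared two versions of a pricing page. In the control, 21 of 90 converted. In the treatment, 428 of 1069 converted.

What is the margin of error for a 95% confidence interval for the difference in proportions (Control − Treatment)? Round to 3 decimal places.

0.092

p̂₁ = 21/90 = 0.2333 and p̂₂ = 428/1069 = 0.4004.
SE₁ = √(p̂₁(1−p̂₁)/n₁) = √(0.2333·0.7667/90) = 0.04458; SE₂ = √(0.4004·0.5996/1069) = 0.01499.
Independent samples: SE of the difference = √(SE₁² + SE₂²) = √(0.0019873764 + 0.0002247001) = 0.04703.
z* for 95% confidence is 1.960, so the margin of error is 1.960 × 0.04703 = 0.09218.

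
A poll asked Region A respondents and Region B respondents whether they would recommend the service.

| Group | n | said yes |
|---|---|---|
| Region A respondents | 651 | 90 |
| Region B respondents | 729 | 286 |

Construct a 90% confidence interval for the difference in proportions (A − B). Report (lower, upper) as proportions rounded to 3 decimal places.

p̂₁ = 90/651 = 0.1382 and p̂₂ = 286/729 = 0.3923.
SE₁ = √(p̂₁(1−p̂₁)/n₁) = √(0.1382·0.8618/651) = 0.01353; SE₂ = √(0.3923·0.6077/729) = 0.01808.
Independent samples: SE of the difference = √(SE₁² + SE₂²) = √(0.0001830609 + 0.0003268864) = 0.02258.
z* for 90% confidence is 1.645, so the margin of error is 1.645 × 0.02258 = 0.03714.
Point estimate p̂₁ − p̂₂ = 0.1382 − 0.3923 = -0.2541.
-0.2541 ± 0.03714 → (-0.291, -0.217).

(-0.291, -0.217)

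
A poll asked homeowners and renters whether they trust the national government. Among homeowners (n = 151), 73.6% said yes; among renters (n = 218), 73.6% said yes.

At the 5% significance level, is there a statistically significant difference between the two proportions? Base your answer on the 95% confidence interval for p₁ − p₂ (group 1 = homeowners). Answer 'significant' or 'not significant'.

The two standard errors are √(0.7360×0.2640/151) = 0.03587 and √(0.7360×0.2640/218) = 0.02985.
Because the samples are independent, SE_diff = √(0.03587² + 0.02985²) = 0.04667.
Using z* = 1.960 for 95%, ME = 1.960 × 0.04667 = 0.09147.
p̂₁ − p̂₂ = 0.0000; interval 0.0000 ± 0.09147 gives (-0.09147, 0.09147).
The interval (-0.09147, 0.09147) contains 0, so the difference is not significant.

not significant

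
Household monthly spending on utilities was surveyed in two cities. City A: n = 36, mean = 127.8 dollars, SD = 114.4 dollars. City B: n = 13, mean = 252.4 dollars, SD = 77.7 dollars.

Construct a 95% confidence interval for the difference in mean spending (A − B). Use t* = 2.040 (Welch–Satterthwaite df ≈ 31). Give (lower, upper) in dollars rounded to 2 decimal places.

Standard errors of each mean: 114.4/√36 = 19.0667 and 77.7/√13 = 21.5501.
SE(x̄₁ − x̄₂) = √(19.0667² + 21.5501²) = 28.7740 for independent samples with unequal variances.
With t* = 2.040, the margin is 2.040 × 28.7740 = 58.6990.
x̄₁ − x̄₂ = 127.8 − 252.4 = -124.6000; the interval is -124.6000 ± 58.6990 = (-183.30, -65.90).

(-183.30, -65.90)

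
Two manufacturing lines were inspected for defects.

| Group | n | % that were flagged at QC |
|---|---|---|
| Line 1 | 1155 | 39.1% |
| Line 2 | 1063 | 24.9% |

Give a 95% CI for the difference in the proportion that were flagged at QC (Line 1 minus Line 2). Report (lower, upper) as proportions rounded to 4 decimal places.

The two standard errors are √(0.3910×0.6090/1155) = 0.01436 and √(0.2490×0.7510/1063) = 0.01326.
Because the samples are independent, SE_diff = √(0.01436² + 0.01326²) = 0.01955.
Using z* = 1.960 for 95%, ME = 1.960 × 0.01955 = 0.03832.
p̂₁ − p̂₂ = 0.1420; interval 0.1420 ± 0.03832 gives (0.1037, 0.1803).

(0.1037, 0.1803)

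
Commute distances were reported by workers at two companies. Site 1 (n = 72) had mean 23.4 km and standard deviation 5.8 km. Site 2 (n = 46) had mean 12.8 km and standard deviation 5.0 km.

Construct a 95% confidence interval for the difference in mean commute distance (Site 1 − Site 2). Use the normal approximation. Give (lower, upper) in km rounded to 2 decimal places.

(8.63, 12.57)

Standard errors of each mean: 5.8/√72 = 0.6835 and 5.0/√46 = 0.7372.
SE(x̄₁ − x̄₂) = √(0.6835² + 0.7372²) = 1.0053 for independent samples with unequal variances.
With z* = 1.960, the margin is 1.960 × 1.0053 = 1.9704.
x̄₁ − x̄₂ = 23.4 − 12.8 = 10.6000; the interval is 10.6000 ± 1.9704 = (8.63, 12.57).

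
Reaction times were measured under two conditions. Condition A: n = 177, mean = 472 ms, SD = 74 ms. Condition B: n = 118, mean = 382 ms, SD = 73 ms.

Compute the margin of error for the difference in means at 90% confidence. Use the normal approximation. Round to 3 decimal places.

SE₁ = s₁/√n₁ = 74/√177 = 5.5622; SE₂ = 73/√118 = 6.7202.
Independent samples, unequal variances: SE_diff = √(SE₁² + SE₂²) = √(30.93806884 + 45.16108804) = 8.7235.
z* = 1.645, so margin of error = 1.645 × 8.7235 = 14.3502.

14.350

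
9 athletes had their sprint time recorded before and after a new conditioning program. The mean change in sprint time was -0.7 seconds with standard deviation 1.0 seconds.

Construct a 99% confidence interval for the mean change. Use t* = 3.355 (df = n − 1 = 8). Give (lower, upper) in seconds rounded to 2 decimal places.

(-1.82, 0.42)

This is a matched-pairs design, so SE = s_d/√n = 1.0/√9 = 0.3333.
Margin = 3.355 × 0.3333 = 1.1182; the interval is -0.7 ± 1.1182 = (-1.82, 0.42).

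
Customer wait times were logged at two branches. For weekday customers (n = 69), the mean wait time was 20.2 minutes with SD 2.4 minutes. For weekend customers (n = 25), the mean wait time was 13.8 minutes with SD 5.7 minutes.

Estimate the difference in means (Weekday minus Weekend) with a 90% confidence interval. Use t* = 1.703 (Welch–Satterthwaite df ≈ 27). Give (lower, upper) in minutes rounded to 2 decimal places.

SE₁ = s₁/√n₁ = 2.4/√69 = 0.2889; SE₂ = 5.7/√25 = 1.1400.
Independent samples, unequal variances: SE_diff = √(SE₁² + SE₂²) = √(0.08346321 + 1.2996) = 1.1760.
t* = 1.703, so margin of error = 1.703 × 1.1760 = 2.0027.
Difference in means = 20.2 − 13.8 = 6.4000.
6.4000 ± 2.0027 → (4.40, 8.40).

(4.40, 8.40)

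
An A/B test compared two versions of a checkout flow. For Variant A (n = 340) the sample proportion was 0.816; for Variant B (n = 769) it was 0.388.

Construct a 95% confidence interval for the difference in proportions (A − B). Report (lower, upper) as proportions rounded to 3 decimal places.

(0.374, 0.482)

Each SE is √(p̂(1−p̂)/n): √(0.8160·0.1840/340) = 0.02101 and √(0.3880·0.6120/769) = 0.01757.
SE(p̂₁ − p̂₂) = √(SE₁² + SE₂²) = √(0.0004414201 + 0.0003087049) = 0.02739, since the two samples are independent.
At 95% confidence z* = 1.960; margin = 1.960 × 0.02739 = 0.05368.
The difference is 0.8160 − 0.3880 = 0.4280, so the interval is 0.4280 ± 0.05368 = (0.374, 0.482).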